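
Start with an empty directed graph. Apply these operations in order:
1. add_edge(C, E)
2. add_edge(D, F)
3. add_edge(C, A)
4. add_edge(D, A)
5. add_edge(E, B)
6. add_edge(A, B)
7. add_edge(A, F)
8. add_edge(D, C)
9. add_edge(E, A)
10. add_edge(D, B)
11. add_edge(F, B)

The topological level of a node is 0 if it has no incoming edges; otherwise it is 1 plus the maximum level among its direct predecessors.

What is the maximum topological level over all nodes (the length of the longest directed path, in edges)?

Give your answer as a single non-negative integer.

Answer: 5

Derivation:
Op 1: add_edge(C, E). Edges now: 1
Op 2: add_edge(D, F). Edges now: 2
Op 3: add_edge(C, A). Edges now: 3
Op 4: add_edge(D, A). Edges now: 4
Op 5: add_edge(E, B). Edges now: 5
Op 6: add_edge(A, B). Edges now: 6
Op 7: add_edge(A, F). Edges now: 7
Op 8: add_edge(D, C). Edges now: 8
Op 9: add_edge(E, A). Edges now: 9
Op 10: add_edge(D, B). Edges now: 10
Op 11: add_edge(F, B). Edges now: 11
Compute levels (Kahn BFS):
  sources (in-degree 0): D
  process D: level=0
    D->A: in-degree(A)=2, level(A)>=1
    D->B: in-degree(B)=3, level(B)>=1
    D->C: in-degree(C)=0, level(C)=1, enqueue
    D->F: in-degree(F)=1, level(F)>=1
  process C: level=1
    C->A: in-degree(A)=1, level(A)>=2
    C->E: in-degree(E)=0, level(E)=2, enqueue
  process E: level=2
    E->A: in-degree(A)=0, level(A)=3, enqueue
    E->B: in-degree(B)=2, level(B)>=3
  process A: level=3
    A->B: in-degree(B)=1, level(B)>=4
    A->F: in-degree(F)=0, level(F)=4, enqueue
  process F: level=4
    F->B: in-degree(B)=0, level(B)=5, enqueue
  process B: level=5
All levels: A:3, B:5, C:1, D:0, E:2, F:4
max level = 5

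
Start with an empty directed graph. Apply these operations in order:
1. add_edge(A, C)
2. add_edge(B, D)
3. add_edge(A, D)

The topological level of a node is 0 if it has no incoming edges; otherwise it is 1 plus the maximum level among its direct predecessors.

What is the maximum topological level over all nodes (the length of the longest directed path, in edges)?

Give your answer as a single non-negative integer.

Answer: 1

Derivation:
Op 1: add_edge(A, C). Edges now: 1
Op 2: add_edge(B, D). Edges now: 2
Op 3: add_edge(A, D). Edges now: 3
Compute levels (Kahn BFS):
  sources (in-degree 0): A, B
  process A: level=0
    A->C: in-degree(C)=0, level(C)=1, enqueue
    A->D: in-degree(D)=1, level(D)>=1
  process B: level=0
    B->D: in-degree(D)=0, level(D)=1, enqueue
  process C: level=1
  process D: level=1
All levels: A:0, B:0, C:1, D:1
max level = 1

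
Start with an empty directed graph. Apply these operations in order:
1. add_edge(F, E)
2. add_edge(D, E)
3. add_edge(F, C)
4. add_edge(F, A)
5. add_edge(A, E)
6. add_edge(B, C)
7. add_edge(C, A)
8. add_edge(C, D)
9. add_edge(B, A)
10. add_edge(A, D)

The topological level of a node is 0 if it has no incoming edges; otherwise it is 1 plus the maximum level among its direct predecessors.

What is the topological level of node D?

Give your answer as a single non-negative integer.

Answer: 3

Derivation:
Op 1: add_edge(F, E). Edges now: 1
Op 2: add_edge(D, E). Edges now: 2
Op 3: add_edge(F, C). Edges now: 3
Op 4: add_edge(F, A). Edges now: 4
Op 5: add_edge(A, E). Edges now: 5
Op 6: add_edge(B, C). Edges now: 6
Op 7: add_edge(C, A). Edges now: 7
Op 8: add_edge(C, D). Edges now: 8
Op 9: add_edge(B, A). Edges now: 9
Op 10: add_edge(A, D). Edges now: 10
Compute levels (Kahn BFS):
  sources (in-degree 0): B, F
  process B: level=0
    B->A: in-degree(A)=2, level(A)>=1
    B->C: in-degree(C)=1, level(C)>=1
  process F: level=0
    F->A: in-degree(A)=1, level(A)>=1
    F->C: in-degree(C)=0, level(C)=1, enqueue
    F->E: in-degree(E)=2, level(E)>=1
  process C: level=1
    C->A: in-degree(A)=0, level(A)=2, enqueue
    C->D: in-degree(D)=1, level(D)>=2
  process A: level=2
    A->D: in-degree(D)=0, level(D)=3, enqueue
    A->E: in-degree(E)=1, level(E)>=3
  process D: level=3
    D->E: in-degree(E)=0, level(E)=4, enqueue
  process E: level=4
All levels: A:2, B:0, C:1, D:3, E:4, F:0
level(D) = 3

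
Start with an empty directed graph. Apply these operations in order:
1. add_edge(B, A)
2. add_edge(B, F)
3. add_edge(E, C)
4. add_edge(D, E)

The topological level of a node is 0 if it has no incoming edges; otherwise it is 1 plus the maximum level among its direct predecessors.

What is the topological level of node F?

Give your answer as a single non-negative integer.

Op 1: add_edge(B, A). Edges now: 1
Op 2: add_edge(B, F). Edges now: 2
Op 3: add_edge(E, C). Edges now: 3
Op 4: add_edge(D, E). Edges now: 4
Compute levels (Kahn BFS):
  sources (in-degree 0): B, D
  process B: level=0
    B->A: in-degree(A)=0, level(A)=1, enqueue
    B->F: in-degree(F)=0, level(F)=1, enqueue
  process D: level=0
    D->E: in-degree(E)=0, level(E)=1, enqueue
  process A: level=1
  process F: level=1
  process E: level=1
    E->C: in-degree(C)=0, level(C)=2, enqueue
  process C: level=2
All levels: A:1, B:0, C:2, D:0, E:1, F:1
level(F) = 1

Answer: 1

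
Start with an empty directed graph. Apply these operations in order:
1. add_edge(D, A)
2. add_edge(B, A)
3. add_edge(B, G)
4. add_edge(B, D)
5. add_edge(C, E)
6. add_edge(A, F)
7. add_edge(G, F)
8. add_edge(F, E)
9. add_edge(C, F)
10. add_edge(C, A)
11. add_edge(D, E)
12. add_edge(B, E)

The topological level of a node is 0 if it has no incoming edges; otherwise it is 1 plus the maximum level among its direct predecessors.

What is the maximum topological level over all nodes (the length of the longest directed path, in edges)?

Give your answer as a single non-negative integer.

Answer: 4

Derivation:
Op 1: add_edge(D, A). Edges now: 1
Op 2: add_edge(B, A). Edges now: 2
Op 3: add_edge(B, G). Edges now: 3
Op 4: add_edge(B, D). Edges now: 4
Op 5: add_edge(C, E). Edges now: 5
Op 6: add_edge(A, F). Edges now: 6
Op 7: add_edge(G, F). Edges now: 7
Op 8: add_edge(F, E). Edges now: 8
Op 9: add_edge(C, F). Edges now: 9
Op 10: add_edge(C, A). Edges now: 10
Op 11: add_edge(D, E). Edges now: 11
Op 12: add_edge(B, E). Edges now: 12
Compute levels (Kahn BFS):
  sources (in-degree 0): B, C
  process B: level=0
    B->A: in-degree(A)=2, level(A)>=1
    B->D: in-degree(D)=0, level(D)=1, enqueue
    B->E: in-degree(E)=3, level(E)>=1
    B->G: in-degree(G)=0, level(G)=1, enqueue
  process C: level=0
    C->A: in-degree(A)=1, level(A)>=1
    C->E: in-degree(E)=2, level(E)>=1
    C->F: in-degree(F)=2, level(F)>=1
  process D: level=1
    D->A: in-degree(A)=0, level(A)=2, enqueue
    D->E: in-degree(E)=1, level(E)>=2
  process G: level=1
    G->F: in-degree(F)=1, level(F)>=2
  process A: level=2
    A->F: in-degree(F)=0, level(F)=3, enqueue
  process F: level=3
    F->E: in-degree(E)=0, level(E)=4, enqueue
  process E: level=4
All levels: A:2, B:0, C:0, D:1, E:4, F:3, G:1
max level = 4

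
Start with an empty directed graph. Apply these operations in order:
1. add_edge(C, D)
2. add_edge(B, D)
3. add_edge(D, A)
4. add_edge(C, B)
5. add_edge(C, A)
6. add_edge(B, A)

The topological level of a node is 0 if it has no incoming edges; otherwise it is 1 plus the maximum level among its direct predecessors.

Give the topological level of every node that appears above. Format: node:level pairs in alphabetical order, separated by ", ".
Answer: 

Op 1: add_edge(C, D). Edges now: 1
Op 2: add_edge(B, D). Edges now: 2
Op 3: add_edge(D, A). Edges now: 3
Op 4: add_edge(C, B). Edges now: 4
Op 5: add_edge(C, A). Edges now: 5
Op 6: add_edge(B, A). Edges now: 6
Compute levels (Kahn BFS):
  sources (in-degree 0): C
  process C: level=0
    C->A: in-degree(A)=2, level(A)>=1
    C->B: in-degree(B)=0, level(B)=1, enqueue
    C->D: in-degree(D)=1, level(D)>=1
  process B: level=1
    B->A: in-degree(A)=1, level(A)>=2
    B->D: in-degree(D)=0, level(D)=2, enqueue
  process D: level=2
    D->A: in-degree(A)=0, level(A)=3, enqueue
  process A: level=3
All levels: A:3, B:1, C:0, D:2

Answer: A:3, B:1, C:0, D:2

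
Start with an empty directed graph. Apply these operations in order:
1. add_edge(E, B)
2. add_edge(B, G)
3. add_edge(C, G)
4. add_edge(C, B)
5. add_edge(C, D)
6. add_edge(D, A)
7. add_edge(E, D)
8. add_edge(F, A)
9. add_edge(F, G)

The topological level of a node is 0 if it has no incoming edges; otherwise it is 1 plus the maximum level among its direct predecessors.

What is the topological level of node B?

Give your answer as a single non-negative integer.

Answer: 1

Derivation:
Op 1: add_edge(E, B). Edges now: 1
Op 2: add_edge(B, G). Edges now: 2
Op 3: add_edge(C, G). Edges now: 3
Op 4: add_edge(C, B). Edges now: 4
Op 5: add_edge(C, D). Edges now: 5
Op 6: add_edge(D, A). Edges now: 6
Op 7: add_edge(E, D). Edges now: 7
Op 8: add_edge(F, A). Edges now: 8
Op 9: add_edge(F, G). Edges now: 9
Compute levels (Kahn BFS):
  sources (in-degree 0): C, E, F
  process C: level=0
    C->B: in-degree(B)=1, level(B)>=1
    C->D: in-degree(D)=1, level(D)>=1
    C->G: in-degree(G)=2, level(G)>=1
  process E: level=0
    E->B: in-degree(B)=0, level(B)=1, enqueue
    E->D: in-degree(D)=0, level(D)=1, enqueue
  process F: level=0
    F->A: in-degree(A)=1, level(A)>=1
    F->G: in-degree(G)=1, level(G)>=1
  process B: level=1
    B->G: in-degree(G)=0, level(G)=2, enqueue
  process D: level=1
    D->A: in-degree(A)=0, level(A)=2, enqueue
  process G: level=2
  process A: level=2
All levels: A:2, B:1, C:0, D:1, E:0, F:0, G:2
level(B) = 1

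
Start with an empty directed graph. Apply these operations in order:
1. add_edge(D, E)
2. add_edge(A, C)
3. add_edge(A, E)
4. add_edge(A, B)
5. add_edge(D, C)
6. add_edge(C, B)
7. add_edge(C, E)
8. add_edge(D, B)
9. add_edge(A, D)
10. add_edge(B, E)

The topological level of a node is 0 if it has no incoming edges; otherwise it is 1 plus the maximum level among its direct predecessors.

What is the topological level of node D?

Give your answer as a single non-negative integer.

Answer: 1

Derivation:
Op 1: add_edge(D, E). Edges now: 1
Op 2: add_edge(A, C). Edges now: 2
Op 3: add_edge(A, E). Edges now: 3
Op 4: add_edge(A, B). Edges now: 4
Op 5: add_edge(D, C). Edges now: 5
Op 6: add_edge(C, B). Edges now: 6
Op 7: add_edge(C, E). Edges now: 7
Op 8: add_edge(D, B). Edges now: 8
Op 9: add_edge(A, D). Edges now: 9
Op 10: add_edge(B, E). Edges now: 10
Compute levels (Kahn BFS):
  sources (in-degree 0): A
  process A: level=0
    A->B: in-degree(B)=2, level(B)>=1
    A->C: in-degree(C)=1, level(C)>=1
    A->D: in-degree(D)=0, level(D)=1, enqueue
    A->E: in-degree(E)=3, level(E)>=1
  process D: level=1
    D->B: in-degree(B)=1, level(B)>=2
    D->C: in-degree(C)=0, level(C)=2, enqueue
    D->E: in-degree(E)=2, level(E)>=2
  process C: level=2
    C->B: in-degree(B)=0, level(B)=3, enqueue
    C->E: in-degree(E)=1, level(E)>=3
  process B: level=3
    B->E: in-degree(E)=0, level(E)=4, enqueue
  process E: level=4
All levels: A:0, B:3, C:2, D:1, E:4
level(D) = 1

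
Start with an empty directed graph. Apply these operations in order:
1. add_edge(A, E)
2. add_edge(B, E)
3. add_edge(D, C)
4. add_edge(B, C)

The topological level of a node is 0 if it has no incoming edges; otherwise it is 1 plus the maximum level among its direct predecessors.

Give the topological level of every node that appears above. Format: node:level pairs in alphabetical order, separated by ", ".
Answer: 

Op 1: add_edge(A, E). Edges now: 1
Op 2: add_edge(B, E). Edges now: 2
Op 3: add_edge(D, C). Edges now: 3
Op 4: add_edge(B, C). Edges now: 4
Compute levels (Kahn BFS):
  sources (in-degree 0): A, B, D
  process A: level=0
    A->E: in-degree(E)=1, level(E)>=1
  process B: level=0
    B->C: in-degree(C)=1, level(C)>=1
    B->E: in-degree(E)=0, level(E)=1, enqueue
  process D: level=0
    D->C: in-degree(C)=0, level(C)=1, enqueue
  process E: level=1
  process C: level=1
All levels: A:0, B:0, C:1, D:0, E:1

Answer: A:0, B:0, C:1, D:0, E:1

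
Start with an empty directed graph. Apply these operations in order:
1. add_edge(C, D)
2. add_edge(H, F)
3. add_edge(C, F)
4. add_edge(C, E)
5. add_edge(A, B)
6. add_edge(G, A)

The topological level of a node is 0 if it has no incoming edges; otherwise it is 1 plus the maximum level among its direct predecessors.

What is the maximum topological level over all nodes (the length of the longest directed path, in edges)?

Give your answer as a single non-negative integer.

Answer: 2

Derivation:
Op 1: add_edge(C, D). Edges now: 1
Op 2: add_edge(H, F). Edges now: 2
Op 3: add_edge(C, F). Edges now: 3
Op 4: add_edge(C, E). Edges now: 4
Op 5: add_edge(A, B). Edges now: 5
Op 6: add_edge(G, A). Edges now: 6
Compute levels (Kahn BFS):
  sources (in-degree 0): C, G, H
  process C: level=0
    C->D: in-degree(D)=0, level(D)=1, enqueue
    C->E: in-degree(E)=0, level(E)=1, enqueue
    C->F: in-degree(F)=1, level(F)>=1
  process G: level=0
    G->A: in-degree(A)=0, level(A)=1, enqueue
  process H: level=0
    H->F: in-degree(F)=0, level(F)=1, enqueue
  process D: level=1
  process E: level=1
  process A: level=1
    A->B: in-degree(B)=0, level(B)=2, enqueue
  process F: level=1
  process B: level=2
All levels: A:1, B:2, C:0, D:1, E:1, F:1, G:0, H:0
max level = 2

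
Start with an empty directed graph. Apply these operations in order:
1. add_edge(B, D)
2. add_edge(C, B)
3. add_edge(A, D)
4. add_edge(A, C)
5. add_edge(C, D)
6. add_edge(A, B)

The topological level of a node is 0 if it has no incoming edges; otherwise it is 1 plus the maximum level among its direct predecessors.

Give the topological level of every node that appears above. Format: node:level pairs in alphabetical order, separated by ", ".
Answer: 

Op 1: add_edge(B, D). Edges now: 1
Op 2: add_edge(C, B). Edges now: 2
Op 3: add_edge(A, D). Edges now: 3
Op 4: add_edge(A, C). Edges now: 4
Op 5: add_edge(C, D). Edges now: 5
Op 6: add_edge(A, B). Edges now: 6
Compute levels (Kahn BFS):
  sources (in-degree 0): A
  process A: level=0
    A->B: in-degree(B)=1, level(B)>=1
    A->C: in-degree(C)=0, level(C)=1, enqueue
    A->D: in-degree(D)=2, level(D)>=1
  process C: level=1
    C->B: in-degree(B)=0, level(B)=2, enqueue
    C->D: in-degree(D)=1, level(D)>=2
  process B: level=2
    B->D: in-degree(D)=0, level(D)=3, enqueue
  process D: level=3
All levels: A:0, B:2, C:1, D:3

Answer: A:0, B:2, C:1, D:3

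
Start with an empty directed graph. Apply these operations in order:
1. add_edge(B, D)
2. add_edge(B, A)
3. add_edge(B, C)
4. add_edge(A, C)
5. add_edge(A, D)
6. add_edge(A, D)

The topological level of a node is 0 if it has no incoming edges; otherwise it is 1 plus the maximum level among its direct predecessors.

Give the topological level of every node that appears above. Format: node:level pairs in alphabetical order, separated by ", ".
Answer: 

Answer: A:1, B:0, C:2, D:2

Derivation:
Op 1: add_edge(B, D). Edges now: 1
Op 2: add_edge(B, A). Edges now: 2
Op 3: add_edge(B, C). Edges now: 3
Op 4: add_edge(A, C). Edges now: 4
Op 5: add_edge(A, D). Edges now: 5
Op 6: add_edge(A, D) (duplicate, no change). Edges now: 5
Compute levels (Kahn BFS):
  sources (in-degree 0): B
  process B: level=0
    B->A: in-degree(A)=0, level(A)=1, enqueue
    B->C: in-degree(C)=1, level(C)>=1
    B->D: in-degree(D)=1, level(D)>=1
  process A: level=1
    A->C: in-degree(C)=0, level(C)=2, enqueue
    A->D: in-degree(D)=0, level(D)=2, enqueue
  process C: level=2
  process D: level=2
All levels: A:1, B:0, C:2, D:2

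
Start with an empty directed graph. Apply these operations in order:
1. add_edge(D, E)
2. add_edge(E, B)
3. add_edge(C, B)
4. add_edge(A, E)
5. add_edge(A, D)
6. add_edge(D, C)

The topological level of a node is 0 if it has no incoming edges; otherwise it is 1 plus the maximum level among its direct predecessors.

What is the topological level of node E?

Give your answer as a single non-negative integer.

Answer: 2

Derivation:
Op 1: add_edge(D, E). Edges now: 1
Op 2: add_edge(E, B). Edges now: 2
Op 3: add_edge(C, B). Edges now: 3
Op 4: add_edge(A, E). Edges now: 4
Op 5: add_edge(A, D). Edges now: 5
Op 6: add_edge(D, C). Edges now: 6
Compute levels (Kahn BFS):
  sources (in-degree 0): A
  process A: level=0
    A->D: in-degree(D)=0, level(D)=1, enqueue
    A->E: in-degree(E)=1, level(E)>=1
  process D: level=1
    D->C: in-degree(C)=0, level(C)=2, enqueue
    D->E: in-degree(E)=0, level(E)=2, enqueue
  process C: level=2
    C->B: in-degree(B)=1, level(B)>=3
  process E: level=2
    E->B: in-degree(B)=0, level(B)=3, enqueue
  process B: level=3
All levels: A:0, B:3, C:2, D:1, E:2
level(E) = 2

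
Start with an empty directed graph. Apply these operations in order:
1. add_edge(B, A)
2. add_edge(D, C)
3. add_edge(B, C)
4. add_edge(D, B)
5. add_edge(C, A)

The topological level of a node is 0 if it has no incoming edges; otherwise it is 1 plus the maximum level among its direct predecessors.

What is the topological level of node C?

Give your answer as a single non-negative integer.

Op 1: add_edge(B, A). Edges now: 1
Op 2: add_edge(D, C). Edges now: 2
Op 3: add_edge(B, C). Edges now: 3
Op 4: add_edge(D, B). Edges now: 4
Op 5: add_edge(C, A). Edges now: 5
Compute levels (Kahn BFS):
  sources (in-degree 0): D
  process D: level=0
    D->B: in-degree(B)=0, level(B)=1, enqueue
    D->C: in-degree(C)=1, level(C)>=1
  process B: level=1
    B->A: in-degree(A)=1, level(A)>=2
    B->C: in-degree(C)=0, level(C)=2, enqueue
  process C: level=2
    C->A: in-degree(A)=0, level(A)=3, enqueue
  process A: level=3
All levels: A:3, B:1, C:2, D:0
level(C) = 2

Answer: 2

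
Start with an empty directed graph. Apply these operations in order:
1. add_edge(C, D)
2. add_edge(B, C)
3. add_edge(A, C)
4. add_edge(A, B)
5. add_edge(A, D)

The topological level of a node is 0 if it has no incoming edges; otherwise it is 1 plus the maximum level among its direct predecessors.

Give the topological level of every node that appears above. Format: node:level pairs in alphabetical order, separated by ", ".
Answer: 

Op 1: add_edge(C, D). Edges now: 1
Op 2: add_edge(B, C). Edges now: 2
Op 3: add_edge(A, C). Edges now: 3
Op 4: add_edge(A, B). Edges now: 4
Op 5: add_edge(A, D). Edges now: 5
Compute levels (Kahn BFS):
  sources (in-degree 0): A
  process A: level=0
    A->B: in-degree(B)=0, level(B)=1, enqueue
    A->C: in-degree(C)=1, level(C)>=1
    A->D: in-degree(D)=1, level(D)>=1
  process B: level=1
    B->C: in-degree(C)=0, level(C)=2, enqueue
  process C: level=2
    C->D: in-degree(D)=0, level(D)=3, enqueue
  process D: level=3
All levels: A:0, B:1, C:2, D:3

Answer: A:0, B:1, C:2, D:3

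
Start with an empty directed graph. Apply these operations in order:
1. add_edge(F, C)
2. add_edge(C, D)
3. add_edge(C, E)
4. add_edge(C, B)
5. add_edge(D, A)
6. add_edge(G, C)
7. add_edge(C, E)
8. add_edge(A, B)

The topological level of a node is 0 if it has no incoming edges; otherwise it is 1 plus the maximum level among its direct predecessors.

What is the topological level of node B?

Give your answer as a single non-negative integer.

Op 1: add_edge(F, C). Edges now: 1
Op 2: add_edge(C, D). Edges now: 2
Op 3: add_edge(C, E). Edges now: 3
Op 4: add_edge(C, B). Edges now: 4
Op 5: add_edge(D, A). Edges now: 5
Op 6: add_edge(G, C). Edges now: 6
Op 7: add_edge(C, E) (duplicate, no change). Edges now: 6
Op 8: add_edge(A, B). Edges now: 7
Compute levels (Kahn BFS):
  sources (in-degree 0): F, G
  process F: level=0
    F->C: in-degree(C)=1, level(C)>=1
  process G: level=0
    G->C: in-degree(C)=0, level(C)=1, enqueue
  process C: level=1
    C->B: in-degree(B)=1, level(B)>=2
    C->D: in-degree(D)=0, level(D)=2, enqueue
    C->E: in-degree(E)=0, level(E)=2, enqueue
  process D: level=2
    D->A: in-degree(A)=0, level(A)=3, enqueue
  process E: level=2
  process A: level=3
    A->B: in-degree(B)=0, level(B)=4, enqueue
  process B: level=4
All levels: A:3, B:4, C:1, D:2, E:2, F:0, G:0
level(B) = 4

Answer: 4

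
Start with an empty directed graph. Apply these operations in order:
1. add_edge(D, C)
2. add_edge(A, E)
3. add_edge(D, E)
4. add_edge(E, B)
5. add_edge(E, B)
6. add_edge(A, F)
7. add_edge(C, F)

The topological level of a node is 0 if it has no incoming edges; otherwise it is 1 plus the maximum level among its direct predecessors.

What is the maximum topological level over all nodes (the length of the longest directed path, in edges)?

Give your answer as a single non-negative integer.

Op 1: add_edge(D, C). Edges now: 1
Op 2: add_edge(A, E). Edges now: 2
Op 3: add_edge(D, E). Edges now: 3
Op 4: add_edge(E, B). Edges now: 4
Op 5: add_edge(E, B) (duplicate, no change). Edges now: 4
Op 6: add_edge(A, F). Edges now: 5
Op 7: add_edge(C, F). Edges now: 6
Compute levels (Kahn BFS):
  sources (in-degree 0): A, D
  process A: level=0
    A->E: in-degree(E)=1, level(E)>=1
    A->F: in-degree(F)=1, level(F)>=1
  process D: level=0
    D->C: in-degree(C)=0, level(C)=1, enqueue
    D->E: in-degree(E)=0, level(E)=1, enqueue
  process C: level=1
    C->F: in-degree(F)=0, level(F)=2, enqueue
  process E: level=1
    E->B: in-degree(B)=0, level(B)=2, enqueue
  process F: level=2
  process B: level=2
All levels: A:0, B:2, C:1, D:0, E:1, F:2
max level = 2

Answer: 2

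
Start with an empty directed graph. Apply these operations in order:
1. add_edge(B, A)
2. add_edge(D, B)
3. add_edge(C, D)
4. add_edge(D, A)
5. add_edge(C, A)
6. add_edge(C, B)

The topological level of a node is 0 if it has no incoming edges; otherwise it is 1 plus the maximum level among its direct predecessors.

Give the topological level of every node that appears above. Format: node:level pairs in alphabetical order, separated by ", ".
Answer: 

Op 1: add_edge(B, A). Edges now: 1
Op 2: add_edge(D, B). Edges now: 2
Op 3: add_edge(C, D). Edges now: 3
Op 4: add_edge(D, A). Edges now: 4
Op 5: add_edge(C, A). Edges now: 5
Op 6: add_edge(C, B). Edges now: 6
Compute levels (Kahn BFS):
  sources (in-degree 0): C
  process C: level=0
    C->A: in-degree(A)=2, level(A)>=1
    C->B: in-degree(B)=1, level(B)>=1
    C->D: in-degree(D)=0, level(D)=1, enqueue
  process D: level=1
    D->A: in-degree(A)=1, level(A)>=2
    D->B: in-degree(B)=0, level(B)=2, enqueue
  process B: level=2
    B->A: in-degree(A)=0, level(A)=3, enqueue
  process A: level=3
All levels: A:3, B:2, C:0, D:1

Answer: A:3, B:2, C:0, D:1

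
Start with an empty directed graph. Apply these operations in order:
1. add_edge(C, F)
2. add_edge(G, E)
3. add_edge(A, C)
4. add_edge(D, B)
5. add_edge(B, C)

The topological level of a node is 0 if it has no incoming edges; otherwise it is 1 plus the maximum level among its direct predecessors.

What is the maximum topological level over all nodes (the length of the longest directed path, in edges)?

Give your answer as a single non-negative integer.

Op 1: add_edge(C, F). Edges now: 1
Op 2: add_edge(G, E). Edges now: 2
Op 3: add_edge(A, C). Edges now: 3
Op 4: add_edge(D, B). Edges now: 4
Op 5: add_edge(B, C). Edges now: 5
Compute levels (Kahn BFS):
  sources (in-degree 0): A, D, G
  process A: level=0
    A->C: in-degree(C)=1, level(C)>=1
  process D: level=0
    D->B: in-degree(B)=0, level(B)=1, enqueue
  process G: level=0
    G->E: in-degree(E)=0, level(E)=1, enqueue
  process B: level=1
    B->C: in-degree(C)=0, level(C)=2, enqueue
  process E: level=1
  process C: level=2
    C->F: in-degree(F)=0, level(F)=3, enqueue
  process F: level=3
All levels: A:0, B:1, C:2, D:0, E:1, F:3, G:0
max level = 3

Answer: 3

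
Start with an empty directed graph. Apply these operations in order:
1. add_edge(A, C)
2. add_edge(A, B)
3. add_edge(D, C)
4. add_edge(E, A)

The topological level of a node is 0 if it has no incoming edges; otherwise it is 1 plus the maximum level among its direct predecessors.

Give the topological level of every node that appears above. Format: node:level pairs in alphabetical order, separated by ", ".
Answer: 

Answer: A:1, B:2, C:2, D:0, E:0

Derivation:
Op 1: add_edge(A, C). Edges now: 1
Op 2: add_edge(A, B). Edges now: 2
Op 3: add_edge(D, C). Edges now: 3
Op 4: add_edge(E, A). Edges now: 4
Compute levels (Kahn BFS):
  sources (in-degree 0): D, E
  process D: level=0
    D->C: in-degree(C)=1, level(C)>=1
  process E: level=0
    E->A: in-degree(A)=0, level(A)=1, enqueue
  process A: level=1
    A->B: in-degree(B)=0, level(B)=2, enqueue
    A->C: in-degree(C)=0, level(C)=2, enqueue
  process B: level=2
  process C: level=2
All levels: A:1, B:2, C:2, D:0, E:0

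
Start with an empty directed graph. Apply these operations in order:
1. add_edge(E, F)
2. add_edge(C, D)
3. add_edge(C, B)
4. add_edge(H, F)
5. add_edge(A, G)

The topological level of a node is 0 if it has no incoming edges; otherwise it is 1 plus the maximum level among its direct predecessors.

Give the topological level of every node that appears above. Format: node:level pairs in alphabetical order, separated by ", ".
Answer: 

Op 1: add_edge(E, F). Edges now: 1
Op 2: add_edge(C, D). Edges now: 2
Op 3: add_edge(C, B). Edges now: 3
Op 4: add_edge(H, F). Edges now: 4
Op 5: add_edge(A, G). Edges now: 5
Compute levels (Kahn BFS):
  sources (in-degree 0): A, C, E, H
  process A: level=0
    A->G: in-degree(G)=0, level(G)=1, enqueue
  process C: level=0
    C->B: in-degree(B)=0, level(B)=1, enqueue
    C->D: in-degree(D)=0, level(D)=1, enqueue
  process E: level=0
    E->F: in-degree(F)=1, level(F)>=1
  process H: level=0
    H->F: in-degree(F)=0, level(F)=1, enqueue
  process G: level=1
  process B: level=1
  process D: level=1
  process F: level=1
All levels: A:0, B:1, C:0, D:1, E:0, F:1, G:1, H:0

Answer: A:0, B:1, C:0, D:1, E:0, F:1, G:1, H:0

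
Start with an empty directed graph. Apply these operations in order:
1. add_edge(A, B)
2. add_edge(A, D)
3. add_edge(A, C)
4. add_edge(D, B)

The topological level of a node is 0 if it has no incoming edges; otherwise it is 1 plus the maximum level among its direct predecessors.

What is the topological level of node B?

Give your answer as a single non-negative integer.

Op 1: add_edge(A, B). Edges now: 1
Op 2: add_edge(A, D). Edges now: 2
Op 3: add_edge(A, C). Edges now: 3
Op 4: add_edge(D, B). Edges now: 4
Compute levels (Kahn BFS):
  sources (in-degree 0): A
  process A: level=0
    A->B: in-degree(B)=1, level(B)>=1
    A->C: in-degree(C)=0, level(C)=1, enqueue
    A->D: in-degree(D)=0, level(D)=1, enqueue
  process C: level=1
  process D: level=1
    D->B: in-degree(B)=0, level(B)=2, enqueue
  process B: level=2
All levels: A:0, B:2, C:1, D:1
level(B) = 2

Answer: 2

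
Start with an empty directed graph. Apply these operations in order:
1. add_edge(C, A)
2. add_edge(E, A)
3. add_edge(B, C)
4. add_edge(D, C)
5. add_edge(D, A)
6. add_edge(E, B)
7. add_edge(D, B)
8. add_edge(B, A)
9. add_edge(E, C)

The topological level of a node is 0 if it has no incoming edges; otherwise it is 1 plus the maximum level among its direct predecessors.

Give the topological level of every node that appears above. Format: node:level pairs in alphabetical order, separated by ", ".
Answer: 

Answer: A:3, B:1, C:2, D:0, E:0

Derivation:
Op 1: add_edge(C, A). Edges now: 1
Op 2: add_edge(E, A). Edges now: 2
Op 3: add_edge(B, C). Edges now: 3
Op 4: add_edge(D, C). Edges now: 4
Op 5: add_edge(D, A). Edges now: 5
Op 6: add_edge(E, B). Edges now: 6
Op 7: add_edge(D, B). Edges now: 7
Op 8: add_edge(B, A). Edges now: 8
Op 9: add_edge(E, C). Edges now: 9
Compute levels (Kahn BFS):
  sources (in-degree 0): D, E
  process D: level=0
    D->A: in-degree(A)=3, level(A)>=1
    D->B: in-degree(B)=1, level(B)>=1
    D->C: in-degree(C)=2, level(C)>=1
  process E: level=0
    E->A: in-degree(A)=2, level(A)>=1
    E->B: in-degree(B)=0, level(B)=1, enqueue
    E->C: in-degree(C)=1, level(C)>=1
  process B: level=1
    B->A: in-degree(A)=1, level(A)>=2
    B->C: in-degree(C)=0, level(C)=2, enqueue
  process C: level=2
    C->A: in-degree(A)=0, level(A)=3, enqueue
  process A: level=3
All levels: A:3, B:1, C:2, D:0, E:0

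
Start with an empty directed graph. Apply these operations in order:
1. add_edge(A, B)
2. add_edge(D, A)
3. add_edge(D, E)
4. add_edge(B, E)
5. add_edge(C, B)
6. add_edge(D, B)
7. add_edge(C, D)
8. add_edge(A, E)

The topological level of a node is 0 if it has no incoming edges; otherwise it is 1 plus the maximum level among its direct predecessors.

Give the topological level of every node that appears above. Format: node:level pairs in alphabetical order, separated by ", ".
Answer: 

Answer: A:2, B:3, C:0, D:1, E:4

Derivation:
Op 1: add_edge(A, B). Edges now: 1
Op 2: add_edge(D, A). Edges now: 2
Op 3: add_edge(D, E). Edges now: 3
Op 4: add_edge(B, E). Edges now: 4
Op 5: add_edge(C, B). Edges now: 5
Op 6: add_edge(D, B). Edges now: 6
Op 7: add_edge(C, D). Edges now: 7
Op 8: add_edge(A, E). Edges now: 8
Compute levels (Kahn BFS):
  sources (in-degree 0): C
  process C: level=0
    C->B: in-degree(B)=2, level(B)>=1
    C->D: in-degree(D)=0, level(D)=1, enqueue
  process D: level=1
    D->A: in-degree(A)=0, level(A)=2, enqueue
    D->B: in-degree(B)=1, level(B)>=2
    D->E: in-degree(E)=2, level(E)>=2
  process A: level=2
    A->B: in-degree(B)=0, level(B)=3, enqueue
    A->E: in-degree(E)=1, level(E)>=3
  process B: level=3
    B->E: in-degree(E)=0, level(E)=4, enqueue
  process E: level=4
All levels: A:2, B:3, C:0, D:1, E:4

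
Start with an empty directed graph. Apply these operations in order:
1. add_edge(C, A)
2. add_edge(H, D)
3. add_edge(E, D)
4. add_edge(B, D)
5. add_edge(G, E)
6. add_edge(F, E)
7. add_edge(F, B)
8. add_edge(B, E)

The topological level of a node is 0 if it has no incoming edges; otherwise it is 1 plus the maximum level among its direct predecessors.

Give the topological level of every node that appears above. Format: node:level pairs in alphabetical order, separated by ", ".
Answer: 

Op 1: add_edge(C, A). Edges now: 1
Op 2: add_edge(H, D). Edges now: 2
Op 3: add_edge(E, D). Edges now: 3
Op 4: add_edge(B, D). Edges now: 4
Op 5: add_edge(G, E). Edges now: 5
Op 6: add_edge(F, E). Edges now: 6
Op 7: add_edge(F, B). Edges now: 7
Op 8: add_edge(B, E). Edges now: 8
Compute levels (Kahn BFS):
  sources (in-degree 0): C, F, G, H
  process C: level=0
    C->A: in-degree(A)=0, level(A)=1, enqueue
  process F: level=0
    F->B: in-degree(B)=0, level(B)=1, enqueue
    F->E: in-degree(E)=2, level(E)>=1
  process G: level=0
    G->E: in-degree(E)=1, level(E)>=1
  process H: level=0
    H->D: in-degree(D)=2, level(D)>=1
  process A: level=1
  process B: level=1
    B->D: in-degree(D)=1, level(D)>=2
    B->E: in-degree(E)=0, level(E)=2, enqueue
  process E: level=2
    E->D: in-degree(D)=0, level(D)=3, enqueue
  process D: level=3
All levels: A:1, B:1, C:0, D:3, E:2, F:0, G:0, H:0

Answer: A:1, B:1, C:0, D:3, E:2, F:0, G:0, H:0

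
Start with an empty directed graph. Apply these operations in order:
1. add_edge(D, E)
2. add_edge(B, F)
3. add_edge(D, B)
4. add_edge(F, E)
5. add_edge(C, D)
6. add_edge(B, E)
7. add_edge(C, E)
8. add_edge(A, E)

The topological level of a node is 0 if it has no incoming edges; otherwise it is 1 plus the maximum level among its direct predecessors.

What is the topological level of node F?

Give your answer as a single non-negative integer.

Op 1: add_edge(D, E). Edges now: 1
Op 2: add_edge(B, F). Edges now: 2
Op 3: add_edge(D, B). Edges now: 3
Op 4: add_edge(F, E). Edges now: 4
Op 5: add_edge(C, D). Edges now: 5
Op 6: add_edge(B, E). Edges now: 6
Op 7: add_edge(C, E). Edges now: 7
Op 8: add_edge(A, E). Edges now: 8
Compute levels (Kahn BFS):
  sources (in-degree 0): A, C
  process A: level=0
    A->E: in-degree(E)=4, level(E)>=1
  process C: level=0
    C->D: in-degree(D)=0, level(D)=1, enqueue
    C->E: in-degree(E)=3, level(E)>=1
  process D: level=1
    D->B: in-degree(B)=0, level(B)=2, enqueue
    D->E: in-degree(E)=2, level(E)>=2
  process B: level=2
    B->E: in-degree(E)=1, level(E)>=3
    B->F: in-degree(F)=0, level(F)=3, enqueue
  process F: level=3
    F->E: in-degree(E)=0, level(E)=4, enqueue
  process E: level=4
All levels: A:0, B:2, C:0, D:1, E:4, F:3
level(F) = 3

Answer: 3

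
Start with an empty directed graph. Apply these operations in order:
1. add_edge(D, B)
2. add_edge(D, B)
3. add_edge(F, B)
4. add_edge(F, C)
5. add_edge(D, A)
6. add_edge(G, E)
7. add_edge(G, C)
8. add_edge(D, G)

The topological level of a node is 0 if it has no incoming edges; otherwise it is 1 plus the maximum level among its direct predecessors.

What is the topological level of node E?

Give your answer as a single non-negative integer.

Op 1: add_edge(D, B). Edges now: 1
Op 2: add_edge(D, B) (duplicate, no change). Edges now: 1
Op 3: add_edge(F, B). Edges now: 2
Op 4: add_edge(F, C). Edges now: 3
Op 5: add_edge(D, A). Edges now: 4
Op 6: add_edge(G, E). Edges now: 5
Op 7: add_edge(G, C). Edges now: 6
Op 8: add_edge(D, G). Edges now: 7
Compute levels (Kahn BFS):
  sources (in-degree 0): D, F
  process D: level=0
    D->A: in-degree(A)=0, level(A)=1, enqueue
    D->B: in-degree(B)=1, level(B)>=1
    D->G: in-degree(G)=0, level(G)=1, enqueue
  process F: level=0
    F->B: in-degree(B)=0, level(B)=1, enqueue
    F->C: in-degree(C)=1, level(C)>=1
  process A: level=1
  process G: level=1
    G->C: in-degree(C)=0, level(C)=2, enqueue
    G->E: in-degree(E)=0, level(E)=2, enqueue
  process B: level=1
  process C: level=2
  process E: level=2
All levels: A:1, B:1, C:2, D:0, E:2, F:0, G:1
level(E) = 2

Answer: 2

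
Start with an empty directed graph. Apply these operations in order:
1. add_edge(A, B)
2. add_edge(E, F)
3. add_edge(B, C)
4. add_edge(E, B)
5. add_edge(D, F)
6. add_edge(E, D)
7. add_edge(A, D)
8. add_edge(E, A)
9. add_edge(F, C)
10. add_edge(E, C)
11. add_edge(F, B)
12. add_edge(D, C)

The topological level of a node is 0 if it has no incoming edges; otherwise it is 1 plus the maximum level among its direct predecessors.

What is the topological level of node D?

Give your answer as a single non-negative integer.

Answer: 2

Derivation:
Op 1: add_edge(A, B). Edges now: 1
Op 2: add_edge(E, F). Edges now: 2
Op 3: add_edge(B, C). Edges now: 3
Op 4: add_edge(E, B). Edges now: 4
Op 5: add_edge(D, F). Edges now: 5
Op 6: add_edge(E, D). Edges now: 6
Op 7: add_edge(A, D). Edges now: 7
Op 8: add_edge(E, A). Edges now: 8
Op 9: add_edge(F, C). Edges now: 9
Op 10: add_edge(E, C). Edges now: 10
Op 11: add_edge(F, B). Edges now: 11
Op 12: add_edge(D, C). Edges now: 12
Compute levels (Kahn BFS):
  sources (in-degree 0): E
  process E: level=0
    E->A: in-degree(A)=0, level(A)=1, enqueue
    E->B: in-degree(B)=2, level(B)>=1
    E->C: in-degree(C)=3, level(C)>=1
    E->D: in-degree(D)=1, level(D)>=1
    E->F: in-degree(F)=1, level(F)>=1
  process A: level=1
    A->B: in-degree(B)=1, level(B)>=2
    A->D: in-degree(D)=0, level(D)=2, enqueue
  process D: level=2
    D->C: in-degree(C)=2, level(C)>=3
    D->F: in-degree(F)=0, level(F)=3, enqueue
  process F: level=3
    F->B: in-degree(B)=0, level(B)=4, enqueue
    F->C: in-degree(C)=1, level(C)>=4
  process B: level=4
    B->C: in-degree(C)=0, level(C)=5, enqueue
  process C: level=5
All levels: A:1, B:4, C:5, D:2, E:0, F:3
level(D) = 2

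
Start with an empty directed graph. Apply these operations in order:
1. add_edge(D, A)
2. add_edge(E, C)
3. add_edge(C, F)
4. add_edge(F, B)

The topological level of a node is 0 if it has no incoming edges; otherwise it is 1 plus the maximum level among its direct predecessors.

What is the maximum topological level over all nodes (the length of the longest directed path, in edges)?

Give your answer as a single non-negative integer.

Answer: 3

Derivation:
Op 1: add_edge(D, A). Edges now: 1
Op 2: add_edge(E, C). Edges now: 2
Op 3: add_edge(C, F). Edges now: 3
Op 4: add_edge(F, B). Edges now: 4
Compute levels (Kahn BFS):
  sources (in-degree 0): D, E
  process D: level=0
    D->A: in-degree(A)=0, level(A)=1, enqueue
  process E: level=0
    E->C: in-degree(C)=0, level(C)=1, enqueue
  process A: level=1
  process C: level=1
    C->F: in-degree(F)=0, level(F)=2, enqueue
  process F: level=2
    F->B: in-degree(B)=0, level(B)=3, enqueue
  process B: level=3
All levels: A:1, B:3, C:1, D:0, E:0, F:2
max level = 3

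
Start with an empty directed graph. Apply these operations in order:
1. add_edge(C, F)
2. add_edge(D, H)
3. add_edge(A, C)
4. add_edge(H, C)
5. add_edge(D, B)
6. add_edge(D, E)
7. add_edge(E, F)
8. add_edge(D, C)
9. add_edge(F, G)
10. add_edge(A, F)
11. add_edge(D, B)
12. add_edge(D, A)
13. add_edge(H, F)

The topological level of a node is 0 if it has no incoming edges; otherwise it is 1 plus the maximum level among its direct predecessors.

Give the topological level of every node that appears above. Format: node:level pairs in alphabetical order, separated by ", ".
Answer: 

Answer: A:1, B:1, C:2, D:0, E:1, F:3, G:4, H:1

Derivation:
Op 1: add_edge(C, F). Edges now: 1
Op 2: add_edge(D, H). Edges now: 2
Op 3: add_edge(A, C). Edges now: 3
Op 4: add_edge(H, C). Edges now: 4
Op 5: add_edge(D, B). Edges now: 5
Op 6: add_edge(D, E). Edges now: 6
Op 7: add_edge(E, F). Edges now: 7
Op 8: add_edge(D, C). Edges now: 8
Op 9: add_edge(F, G). Edges now: 9
Op 10: add_edge(A, F). Edges now: 10
Op 11: add_edge(D, B) (duplicate, no change). Edges now: 10
Op 12: add_edge(D, A). Edges now: 11
Op 13: add_edge(H, F). Edges now: 12
Compute levels (Kahn BFS):
  sources (in-degree 0): D
  process D: level=0
    D->A: in-degree(A)=0, level(A)=1, enqueue
    D->B: in-degree(B)=0, level(B)=1, enqueue
    D->C: in-degree(C)=2, level(C)>=1
    D->E: in-degree(E)=0, level(E)=1, enqueue
    D->H: in-degree(H)=0, level(H)=1, enqueue
  process A: level=1
    A->C: in-degree(C)=1, level(C)>=2
    A->F: in-degree(F)=3, level(F)>=2
  process B: level=1
  process E: level=1
    E->F: in-degree(F)=2, level(F)>=2
  process H: level=1
    H->C: in-degree(C)=0, level(C)=2, enqueue
    H->F: in-degree(F)=1, level(F)>=2
  process C: level=2
    C->F: in-degree(F)=0, level(F)=3, enqueue
  process F: level=3
    F->G: in-degree(G)=0, level(G)=4, enqueue
  process G: level=4
All levels: A:1, B:1, C:2, D:0, E:1, F:3, G:4, H:1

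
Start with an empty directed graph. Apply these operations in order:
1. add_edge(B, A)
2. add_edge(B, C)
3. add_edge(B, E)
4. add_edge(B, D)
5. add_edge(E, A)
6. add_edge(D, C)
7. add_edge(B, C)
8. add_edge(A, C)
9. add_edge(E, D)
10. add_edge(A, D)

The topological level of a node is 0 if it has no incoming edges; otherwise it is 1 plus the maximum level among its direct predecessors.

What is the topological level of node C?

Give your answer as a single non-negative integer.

Op 1: add_edge(B, A). Edges now: 1
Op 2: add_edge(B, C). Edges now: 2
Op 3: add_edge(B, E). Edges now: 3
Op 4: add_edge(B, D). Edges now: 4
Op 5: add_edge(E, A). Edges now: 5
Op 6: add_edge(D, C). Edges now: 6
Op 7: add_edge(B, C) (duplicate, no change). Edges now: 6
Op 8: add_edge(A, C). Edges now: 7
Op 9: add_edge(E, D). Edges now: 8
Op 10: add_edge(A, D). Edges now: 9
Compute levels (Kahn BFS):
  sources (in-degree 0): B
  process B: level=0
    B->A: in-degree(A)=1, level(A)>=1
    B->C: in-degree(C)=2, level(C)>=1
    B->D: in-degree(D)=2, level(D)>=1
    B->E: in-degree(E)=0, level(E)=1, enqueue
  process E: level=1
    E->A: in-degree(A)=0, level(A)=2, enqueue
    E->D: in-degree(D)=1, level(D)>=2
  process A: level=2
    A->C: in-degree(C)=1, level(C)>=3
    A->D: in-degree(D)=0, level(D)=3, enqueue
  process D: level=3
    D->C: in-degree(C)=0, level(C)=4, enqueue
  process C: level=4
All levels: A:2, B:0, C:4, D:3, E:1
level(C) = 4

Answer: 4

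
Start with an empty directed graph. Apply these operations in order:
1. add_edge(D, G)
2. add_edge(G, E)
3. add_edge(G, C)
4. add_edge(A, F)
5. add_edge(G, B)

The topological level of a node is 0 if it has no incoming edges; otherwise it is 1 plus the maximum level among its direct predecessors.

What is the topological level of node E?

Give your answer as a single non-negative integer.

Op 1: add_edge(D, G). Edges now: 1
Op 2: add_edge(G, E). Edges now: 2
Op 3: add_edge(G, C). Edges now: 3
Op 4: add_edge(A, F). Edges now: 4
Op 5: add_edge(G, B). Edges now: 5
Compute levels (Kahn BFS):
  sources (in-degree 0): A, D
  process A: level=0
    A->F: in-degree(F)=0, level(F)=1, enqueue
  process D: level=0
    D->G: in-degree(G)=0, level(G)=1, enqueue
  process F: level=1
  process G: level=1
    G->B: in-degree(B)=0, level(B)=2, enqueue
    G->C: in-degree(C)=0, level(C)=2, enqueue
    G->E: in-degree(E)=0, level(E)=2, enqueue
  process B: level=2
  process C: level=2
  process E: level=2
All levels: A:0, B:2, C:2, D:0, E:2, F:1, G:1
level(E) = 2

Answer: 2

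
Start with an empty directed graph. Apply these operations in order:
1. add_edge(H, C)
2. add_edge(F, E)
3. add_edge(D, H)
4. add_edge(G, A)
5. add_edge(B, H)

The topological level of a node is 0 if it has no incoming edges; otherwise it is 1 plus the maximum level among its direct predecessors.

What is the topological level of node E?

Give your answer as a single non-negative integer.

Answer: 1

Derivation:
Op 1: add_edge(H, C). Edges now: 1
Op 2: add_edge(F, E). Edges now: 2
Op 3: add_edge(D, H). Edges now: 3
Op 4: add_edge(G, A). Edges now: 4
Op 5: add_edge(B, H). Edges now: 5
Compute levels (Kahn BFS):
  sources (in-degree 0): B, D, F, G
  process B: level=0
    B->H: in-degree(H)=1, level(H)>=1
  process D: level=0
    D->H: in-degree(H)=0, level(H)=1, enqueue
  process F: level=0
    F->E: in-degree(E)=0, level(E)=1, enqueue
  process G: level=0
    G->A: in-degree(A)=0, level(A)=1, enqueue
  process H: level=1
    H->C: in-degree(C)=0, level(C)=2, enqueue
  process E: level=1
  process A: level=1
  process C: level=2
All levels: A:1, B:0, C:2, D:0, E:1, F:0, G:0, H:1
level(E) = 1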